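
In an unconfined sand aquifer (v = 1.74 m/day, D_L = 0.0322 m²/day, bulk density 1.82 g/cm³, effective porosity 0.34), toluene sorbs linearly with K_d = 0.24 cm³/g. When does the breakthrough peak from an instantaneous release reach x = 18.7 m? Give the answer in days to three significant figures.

Retardation factor R = 1 + ρ_b·K_d/n = 1 + 1.82 × 0.24/0.34 = 2.285.
Sorption retards both mechanisms: v_R = v/R = 0.7615 m/day, D_R = D/R = 0.01409 m²/day.
Peak time from v_R²t² + 2D_R t − x² = 0: t = (√(D_R² + v_R²x²) − D_R)/v_R².
√(D_R² + v_R²x²) = √(0.01409² + 0.7615² × 18.7²) = 14.24; v_R² = 0.5799.
t = (14.24 − 0.01409)/0.5799 = 24.5 days.

24.5 days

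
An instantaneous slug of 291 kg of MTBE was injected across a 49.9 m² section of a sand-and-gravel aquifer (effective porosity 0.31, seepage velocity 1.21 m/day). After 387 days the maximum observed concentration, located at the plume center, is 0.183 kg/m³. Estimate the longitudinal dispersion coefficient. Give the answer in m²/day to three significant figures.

At the plume center C_max = M/(n_e·A·√(4πDt)), so D = M²/(4πt·(n_e·A·C_max)²).
n_e·A·C_max = 0.31 × 49.9 × 0.183 = 2.831 kg/m.
D = 291²/(4π × 387 × 2.831²) = 2.17 m²/day.

2.17 m²/day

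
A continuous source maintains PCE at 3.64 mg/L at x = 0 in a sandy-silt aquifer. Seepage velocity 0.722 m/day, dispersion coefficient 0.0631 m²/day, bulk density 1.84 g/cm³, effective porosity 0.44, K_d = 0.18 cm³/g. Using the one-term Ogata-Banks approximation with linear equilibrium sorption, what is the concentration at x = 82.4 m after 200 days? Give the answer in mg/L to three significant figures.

Retardation factor R = 1 + ρ_b·K_d/n = 1 + 1.84 × 0.18/0.44 = 1.753.
Sorption retards both mechanisms: v_R = v/R = 0.4119 m/day, D_R = D/R = 0.03600 m²/day.
v_R·t = 0.4119 × 200 = 82.38 m; 2√(D_R t) = 5.367 m; argument = (82.4 − 82.38)/5.367 = 0.003726.
C = C₀ × ½·erfc(0.003726) = 3.64 × 0.4979 = 1.81 mg/L.

1.81 mg/L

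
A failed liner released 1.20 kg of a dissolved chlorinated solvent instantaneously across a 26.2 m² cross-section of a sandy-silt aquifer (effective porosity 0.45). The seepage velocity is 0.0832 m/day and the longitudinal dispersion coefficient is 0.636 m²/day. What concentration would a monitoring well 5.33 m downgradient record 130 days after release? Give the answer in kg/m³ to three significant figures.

0.00288 kg/m³

For an instantaneous plane source, C(x,t) = M/(n_e·A·√(4πDt)) · exp(−(x−vt)²/(4Dt)), with n_e·A the pore (flow) area.
Plume center vt = 0.0832 × 130 = 10.816 m, so the well at 5.33 m is 5.486 m upgradient of the peak.
√(4πDt) = 32.23 m, giving peak height M/(n_e·A·√(4πDt)) = 1.20/(0.45 × 26.2 × 32.23) = 0.003158 kg/m³.
(x−vt)²/(4Dt) = (-5.486)²/(4 × 0.636 × 130) = 0.09100; exp(−0.09100) = 0.9130.
C = 0.003158 × 0.9130 = 0.00288 kg/m³.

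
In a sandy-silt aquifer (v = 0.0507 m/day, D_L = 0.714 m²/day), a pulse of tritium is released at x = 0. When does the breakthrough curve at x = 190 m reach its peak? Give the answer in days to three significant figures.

3480 days

For the 1D instantaneous-source solution, setting ∂C/∂t = 0 at fixed x gives v²t² + 2Dt − x² = 0, so t = (√(D² + v²x²) − D)/v².
√(D² + v²x²) = √(0.714² + 0.0507² × 190²) = 9.659; v² = 0.00257049.
t = (9.659 − 0.714)/0.00257049 = 3480 days (vs. the pure-advection estimate x/v = 3750 d).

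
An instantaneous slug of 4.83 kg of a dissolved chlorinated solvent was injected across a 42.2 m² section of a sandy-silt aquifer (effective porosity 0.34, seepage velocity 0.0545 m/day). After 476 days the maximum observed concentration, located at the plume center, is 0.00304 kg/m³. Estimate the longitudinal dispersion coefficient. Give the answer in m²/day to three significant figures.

At the plume center C_max = M/(n_e·A·√(4πDt)), so D = M²/(4πt·(n_e·A·C_max)²).
n_e·A·C_max = 0.34 × 42.2 × 0.00304 = 0.04362 kg/m.
D = 4.83²/(4π × 476 × 0.04362²) = 2.05 m²/day.

2.05 m²/day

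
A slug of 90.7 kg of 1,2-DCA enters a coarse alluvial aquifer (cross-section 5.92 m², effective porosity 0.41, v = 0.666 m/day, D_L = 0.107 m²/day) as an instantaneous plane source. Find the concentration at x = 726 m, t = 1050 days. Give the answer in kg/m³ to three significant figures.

0.204 kg/m³

For an instantaneous plane source, C(x,t) = M/(n_e·A·√(4πDt)) · exp(−(x−vt)²/(4Dt)), with n_e·A the pore (flow) area.
Plume center vt = 0.666 × 1050 = 699.3 m, so the well at 726 m is 26.7 m downgradient of the peak.
√(4πDt) = 37.57 m, giving peak height M/(n_e·A·√(4πDt)) = 90.7/(0.41 × 5.92 × 37.57) = 0.9946 kg/m³.
(x−vt)²/(4Dt) = (26.7)²/(4 × 0.107 × 1050) = 1.586; exp(−1.586) = 0.2047.
C = 0.9946 × 0.2047 = 0.204 kg/m³.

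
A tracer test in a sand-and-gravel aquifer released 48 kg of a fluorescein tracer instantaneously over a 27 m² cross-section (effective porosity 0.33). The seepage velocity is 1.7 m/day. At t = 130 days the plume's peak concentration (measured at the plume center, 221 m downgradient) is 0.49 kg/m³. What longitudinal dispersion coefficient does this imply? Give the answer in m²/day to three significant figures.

0.0740 m²/day

At the plume center C_max = M/(n_e·A·√(4πDt)), so D = M²/(4πt·(n_e·A·C_max)²).
n_e·A·C_max = 0.33 × 27 × 0.49 = 4.366 kg/m.
D = 48²/(4π × 130 × 4.366²) = 0.0740 m²/day.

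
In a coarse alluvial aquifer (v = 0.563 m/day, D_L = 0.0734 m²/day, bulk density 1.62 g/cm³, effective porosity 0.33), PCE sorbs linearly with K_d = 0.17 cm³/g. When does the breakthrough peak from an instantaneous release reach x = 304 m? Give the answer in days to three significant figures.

Retardation factor R = 1 + ρ_b·K_d/n = 1 + 1.62 × 0.17/0.33 = 1.835.
Sorption retards both mechanisms: v_R = v/R = 0.3068 m/day, D_R = D/R = 0.04000 m²/day.
Peak time from v_R²t² + 2D_R t − x² = 0: t = (√(D_R² + v_R²x²) − D_R)/v_R².
√(D_R² + v_R²x²) = √(0.04000² + 0.3068² × 304²) = 93.27; v_R² = 0.09413.
t = (93.27 − 0.04000)/0.09413 = 990 days.

990 days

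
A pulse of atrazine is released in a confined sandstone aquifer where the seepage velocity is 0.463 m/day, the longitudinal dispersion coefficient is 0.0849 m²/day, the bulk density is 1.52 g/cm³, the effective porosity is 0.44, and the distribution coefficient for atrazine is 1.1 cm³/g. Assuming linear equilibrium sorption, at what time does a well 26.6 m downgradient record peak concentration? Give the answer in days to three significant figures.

274 days

Retardation factor R = 1 + ρ_b·K_d/n = 1 + 1.52 × 1.1/0.44 = 4.800.
Sorption retards both mechanisms: v_R = v/R = 0.09646 m/day, D_R = D/R = 0.01769 m²/day.
Peak time from v_R²t² + 2D_R t − x² = 0: t = (√(D_R² + v_R²x²) − D_R)/v_R².
√(D_R² + v_R²x²) = √(0.01769² + 0.09646² × 26.6²) = 2.566; v_R² = 0.009305.
t = (2.566 − 0.01769)/0.009305 = 274 days.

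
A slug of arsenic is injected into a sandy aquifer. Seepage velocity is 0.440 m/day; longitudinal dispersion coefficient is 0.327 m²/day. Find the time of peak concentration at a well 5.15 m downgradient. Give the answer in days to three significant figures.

10.1 days

For the 1D instantaneous-source solution, setting ∂C/∂t = 0 at fixed x gives v²t² + 2Dt − x² = 0, so t = (√(D² + v²x²) − D)/v².
√(D² + v²x²) = √(0.327² + 0.440² × 5.15²) = 2.289; v² = 0.1936.
t = (2.289 − 0.327)/0.1936 = 10.1 days (vs. the pure-advection estimate x/v = 11.7 d).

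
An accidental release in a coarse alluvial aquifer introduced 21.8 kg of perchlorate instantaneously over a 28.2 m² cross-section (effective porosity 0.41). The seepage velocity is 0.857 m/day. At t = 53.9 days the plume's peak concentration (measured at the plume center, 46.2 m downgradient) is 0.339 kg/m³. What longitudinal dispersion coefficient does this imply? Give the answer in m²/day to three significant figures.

At the plume center C_max = M/(n_e·A·√(4πDt)), so D = M²/(4πt·(n_e·A·C_max)²).
n_e·A·C_max = 0.41 × 28.2 × 0.339 = 3.920 kg/m.
D = 21.8²/(4π × 53.9 × 3.920²) = 0.0457 m²/day.

0.0457 m²/day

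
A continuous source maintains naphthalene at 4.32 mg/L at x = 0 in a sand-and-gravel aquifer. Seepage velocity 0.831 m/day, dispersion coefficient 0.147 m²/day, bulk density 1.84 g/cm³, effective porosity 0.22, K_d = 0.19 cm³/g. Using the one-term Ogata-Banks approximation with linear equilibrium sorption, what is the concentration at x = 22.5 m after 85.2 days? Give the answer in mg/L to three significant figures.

Retardation factor R = 1 + ρ_b·K_d/n = 1 + 1.84 × 0.19/0.22 = 2.589.
Sorption retards both mechanisms: v_R = v/R = 0.3210 m/day, D_R = D/R = 0.05678 m²/day.
v_R·t = 0.3210 × 85.2 = 27.3492 m; 2√(D_R t) = 4.399 m; argument = (22.5 − 27.3492)/4.399 = -1.102.
C = C₀ × ½·erfc(-1.102) = 4.32 × 0.9404 = 4.06 mg/L.

4.06 mg/L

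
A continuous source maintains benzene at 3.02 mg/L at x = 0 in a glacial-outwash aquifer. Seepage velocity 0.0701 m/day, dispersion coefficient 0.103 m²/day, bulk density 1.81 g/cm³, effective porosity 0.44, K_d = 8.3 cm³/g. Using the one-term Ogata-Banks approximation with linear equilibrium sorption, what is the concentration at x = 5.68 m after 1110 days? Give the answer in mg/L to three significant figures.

Retardation factor R = 1 + ρ_b·K_d/n = 1 + 1.81 × 8.3/0.44 = 35.14.
Sorption retards both mechanisms: v_R = v/R = 0.001995 m/day, D_R = D/R = 0.002931 m²/day.
v_R·t = 0.001995 × 1110 = 2.21445 m; 2√(D_R t) = 3.607 m; argument = (5.68 − 2.21445)/3.607 = 0.9608.
C = C₀ × ½·erfc(0.9608) = 3.02 × 0.08711 = 0.263 mg/L.

0.263 mg/L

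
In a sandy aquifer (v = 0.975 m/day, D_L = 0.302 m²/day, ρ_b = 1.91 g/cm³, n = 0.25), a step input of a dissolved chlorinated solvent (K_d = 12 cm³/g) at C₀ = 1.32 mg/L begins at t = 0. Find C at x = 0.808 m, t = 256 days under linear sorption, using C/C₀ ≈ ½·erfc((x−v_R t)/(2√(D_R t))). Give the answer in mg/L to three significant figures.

Retardation factor R = 1 + ρ_b·K_d/n = 1 + 1.91 × 12/0.25 = 92.68.
Sorption retards both mechanisms: v_R = v/R = 0.01052 m/day, D_R = D/R = 0.003259 m²/day.
v_R·t = 0.01052 × 256 = 2.69312 m; 2√(D_R t) = 1.827 m; argument = (0.808 − 2.69312)/1.827 = -1.032.
C = C₀ × ½·erfc(-1.032) = 1.32 × 0.9278 = 1.22 mg/L.

1.22 mg/L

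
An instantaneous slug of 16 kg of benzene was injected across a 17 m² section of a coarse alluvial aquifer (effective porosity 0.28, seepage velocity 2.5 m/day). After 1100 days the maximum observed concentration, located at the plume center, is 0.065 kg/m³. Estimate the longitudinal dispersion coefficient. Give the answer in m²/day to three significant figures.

0.193 m²/day

At the plume center C_max = M/(n_e·A·√(4πDt)), so D = M²/(4πt·(n_e·A·C_max)²).
n_e·A·C_max = 0.28 × 17 × 0.065 = 0.3094 kg/m.
D = 16²/(4π × 1100 × 0.3094²) = 0.193 m²/day.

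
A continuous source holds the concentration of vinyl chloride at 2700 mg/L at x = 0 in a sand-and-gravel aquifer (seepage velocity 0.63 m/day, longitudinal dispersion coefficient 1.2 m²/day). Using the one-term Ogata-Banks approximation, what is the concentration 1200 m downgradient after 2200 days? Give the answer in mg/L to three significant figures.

2690 mg/L

For a continuous step input, C/C₀ ≈ ½·erfc((x−vt)/(2√(Dt))).
vt = 0.63 × 2200 = 1386 m and 2√(Dt) = 2√(1.2 × 2200) = 102.8 m.
Argument (x−vt)/(2√(Dt)) = (1200 − 1386)/102.8 = -1.809; ½·erfc(-1.809) = 0.9947.
C = 2700 × 0.9947 = 2690 mg/L.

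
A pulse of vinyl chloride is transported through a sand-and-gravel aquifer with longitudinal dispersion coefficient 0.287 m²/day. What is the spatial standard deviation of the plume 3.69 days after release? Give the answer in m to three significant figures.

1.46 m

Dispersive spreading gives a Gaussian with σ² = 2Dt; advection only shifts the center.
σ = √(2 × 0.287 × 3.69) = 1.46 m.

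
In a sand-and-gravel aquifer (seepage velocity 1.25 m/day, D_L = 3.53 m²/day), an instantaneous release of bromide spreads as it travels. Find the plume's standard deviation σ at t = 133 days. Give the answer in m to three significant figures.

Dispersive spreading gives a Gaussian with σ² = 2Dt; advection only shifts the center.
σ = √(2 × 3.53 × 133) = 30.6 m.

30.6 m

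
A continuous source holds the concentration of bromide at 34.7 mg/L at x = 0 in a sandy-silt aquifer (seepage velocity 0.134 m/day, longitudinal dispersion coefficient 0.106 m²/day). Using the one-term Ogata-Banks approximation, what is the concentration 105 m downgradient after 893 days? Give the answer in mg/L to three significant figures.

For a continuous step input, C/C₀ ≈ ½·erfc((x−vt)/(2√(Dt))).
vt = 0.134 × 893 = 119.662 m and 2√(Dt) = 2√(0.106 × 893) = 19.46 m.
Argument (x−vt)/(2√(Dt)) = (105 − 119.662)/19.46 = -0.7534; ½·erfc(-0.7534) = 0.8567.
C = 34.7 × 0.8567 = 29.7 mg/L.

29.7 mg/L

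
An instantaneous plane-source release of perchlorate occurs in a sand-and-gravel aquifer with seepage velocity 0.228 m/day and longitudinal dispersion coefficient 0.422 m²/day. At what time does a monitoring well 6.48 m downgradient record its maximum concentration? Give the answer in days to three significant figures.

21.4 days

For the 1D instantaneous-source solution, setting ∂C/∂t = 0 at fixed x gives v²t² + 2Dt − x² = 0, so t = (√(D² + v²x²) − D)/v².
√(D² + v²x²) = √(0.422² + 0.228² × 6.48²) = 1.537; v² = 0.051984.
t = (1.537 − 0.422)/0.051984 = 21.4 days (vs. the pure-advection estimate x/v = 28.4 d).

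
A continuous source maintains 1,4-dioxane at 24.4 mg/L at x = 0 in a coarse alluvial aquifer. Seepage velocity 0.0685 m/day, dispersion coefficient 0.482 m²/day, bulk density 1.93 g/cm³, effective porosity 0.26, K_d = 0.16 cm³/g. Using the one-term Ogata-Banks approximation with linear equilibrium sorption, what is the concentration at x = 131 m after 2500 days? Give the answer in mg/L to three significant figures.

Retardation factor R = 1 + ρ_b·K_d/n = 1 + 1.93 × 0.16/0.26 = 2.188.
Sorption retards both mechanisms: v_R = v/R = 0.03131 m/day, D_R = D/R = 0.2203 m²/day.
v_R·t = 0.03131 × 2500 = 78.275 m; 2√(D_R t) = 46.94 m; argument = (131 − 78.275)/46.94 = 1.123.
C = C₀ × ½·erfc(1.123) = 24.4 × 0.05612 = 1.37 mg/L.

1.37 mg/L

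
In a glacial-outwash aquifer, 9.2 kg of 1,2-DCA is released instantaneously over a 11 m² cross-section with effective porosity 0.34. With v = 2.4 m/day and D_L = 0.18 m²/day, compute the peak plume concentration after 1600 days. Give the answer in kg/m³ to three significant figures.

0.0409 kg/m³

The peak of an instantaneous 1D plume sits at x = vt; there the Gaussian factor is 1 and C_max = M/(n_e·A·√(4πDt)), where n_e·A is the pore area the mass is dissolved in.
√(4πDt) = √(4π × 0.18 × 1600) = 60.16 m, so C_max = 9.2/(0.34 × 11 × 60.16) = 0.0409 kg/m³.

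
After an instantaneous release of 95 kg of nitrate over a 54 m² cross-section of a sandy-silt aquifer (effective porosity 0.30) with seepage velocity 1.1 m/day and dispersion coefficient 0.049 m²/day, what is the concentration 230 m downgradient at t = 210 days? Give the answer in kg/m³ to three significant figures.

For an instantaneous plane source, C(x,t) = M/(n_e·A·√(4πDt)) · exp(−(x−vt)²/(4Dt)), with n_e·A the pore (flow) area.
Plume center vt = 1.1 × 210 = 231 m, so the well at 230 m is 1 m upgradient of the peak.
√(4πDt) = 11.37 m, giving peak height M/(n_e·A·√(4πDt)) = 95/(0.30 × 54 × 11.37) = 0.5158 kg/m³.
(x−vt)²/(4Dt) = (-1)²/(4 × 0.049 × 210) = 0.02430; exp(−0.02430) = 0.9760.
C = 0.5158 × 0.9760 = 0.503 kg/m³.

0.503 kg/m³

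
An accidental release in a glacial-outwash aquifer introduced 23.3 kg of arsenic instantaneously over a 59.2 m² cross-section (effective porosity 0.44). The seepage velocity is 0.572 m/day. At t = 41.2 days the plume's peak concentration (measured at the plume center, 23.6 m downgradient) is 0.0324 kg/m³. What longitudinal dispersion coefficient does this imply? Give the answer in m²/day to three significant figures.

At the plume center C_max = M/(n_e·A·√(4πDt)), so D = M²/(4πt·(n_e·A·C_max)²).
n_e·A·C_max = 0.44 × 59.2 × 0.0324 = 0.8440 kg/m.
D = 23.3²/(4π × 41.2 × 0.8440²) = 1.47 m²/day.

1.47 m²/day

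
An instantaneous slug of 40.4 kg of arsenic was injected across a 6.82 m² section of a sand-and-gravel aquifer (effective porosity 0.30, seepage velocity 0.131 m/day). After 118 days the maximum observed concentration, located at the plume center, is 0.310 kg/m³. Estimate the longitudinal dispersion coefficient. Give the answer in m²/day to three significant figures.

At the plume center C_max = M/(n_e·A·√(4πDt)), so D = M²/(4πt·(n_e·A·C_max)²).
n_e·A·C_max = 0.30 × 6.82 × 0.310 = 0.6343 kg/m.
D = 40.4²/(4π × 118 × 0.6343²) = 2.74 m²/day.

2.74 m²/day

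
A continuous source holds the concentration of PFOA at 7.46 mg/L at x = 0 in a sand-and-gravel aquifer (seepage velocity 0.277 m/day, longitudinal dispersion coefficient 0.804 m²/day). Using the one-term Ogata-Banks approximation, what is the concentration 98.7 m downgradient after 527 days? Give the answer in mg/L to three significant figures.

For a continuous step input, C/C₀ ≈ ½·erfc((x−vt)/(2√(Dt))).
vt = 0.277 × 527 = 145.979 m and 2√(Dt) = 2√(0.804 × 527) = 41.17 m.
Argument (x−vt)/(2√(Dt)) = (98.7 − 145.979)/41.17 = -1.148; ½·erfc(-1.148) = 0.9478.
C = 7.46 × 0.9478 = 7.07 mg/L.

7.07 mg/L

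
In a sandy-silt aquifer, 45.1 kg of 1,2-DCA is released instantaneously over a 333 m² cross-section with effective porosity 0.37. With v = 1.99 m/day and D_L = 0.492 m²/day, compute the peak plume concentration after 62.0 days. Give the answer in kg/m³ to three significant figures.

The peak of an instantaneous 1D plume sits at x = vt; there the Gaussian factor is 1 and C_max = M/(n_e·A·√(4πDt)), where n_e·A is the pore area the mass is dissolved in.
√(4πDt) = √(4π × 0.492 × 62.0) = 19.58 m, so C_max = 45.1/(0.37 × 333 × 19.58) = 0.0187 kg/m³.

0.0187 kg/m³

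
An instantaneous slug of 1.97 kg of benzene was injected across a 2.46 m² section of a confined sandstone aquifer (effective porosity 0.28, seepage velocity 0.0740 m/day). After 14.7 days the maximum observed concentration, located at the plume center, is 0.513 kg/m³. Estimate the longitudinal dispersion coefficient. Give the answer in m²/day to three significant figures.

At the plume center C_max = M/(n_e·A·√(4πDt)), so D = M²/(4πt·(n_e·A·C_max)²).
n_e·A·C_max = 0.28 × 2.46 × 0.513 = 0.3534 kg/m.
D = 1.97²/(4π × 14.7 × 0.3534²) = 0.168 m²/day.

0.168 m²/day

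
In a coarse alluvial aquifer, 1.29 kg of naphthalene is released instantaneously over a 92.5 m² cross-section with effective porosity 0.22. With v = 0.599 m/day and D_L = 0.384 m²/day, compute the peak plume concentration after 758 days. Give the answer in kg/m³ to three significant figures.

0.00105 kg/m³

The peak of an instantaneous 1D plume sits at x = vt; there the Gaussian factor is 1 and C_max = M/(n_e·A·√(4πDt)), where n_e·A is the pore area the mass is dissolved in.
√(4πDt) = √(4π × 0.384 × 758) = 60.48 m, so C_max = 1.29/(0.22 × 92.5 × 60.48) = 0.00105 kg/m³.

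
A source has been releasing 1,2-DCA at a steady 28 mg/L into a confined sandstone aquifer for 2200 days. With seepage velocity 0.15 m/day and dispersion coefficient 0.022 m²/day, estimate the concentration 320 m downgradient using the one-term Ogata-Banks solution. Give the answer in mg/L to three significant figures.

For a continuous step input, C/C₀ ≈ ½·erfc((x−vt)/(2√(Dt))).
vt = 0.15 × 2200 = 330 m and 2√(Dt) = 2√(0.022 × 2200) = 13.91 m.
Argument (x−vt)/(2√(Dt)) = (320 − 330)/13.91 = -0.7189; ½·erfc(-0.7189) = 0.8453.
C = 28 × 0.8453 = 23.7 mg/L.

23.7 mg/L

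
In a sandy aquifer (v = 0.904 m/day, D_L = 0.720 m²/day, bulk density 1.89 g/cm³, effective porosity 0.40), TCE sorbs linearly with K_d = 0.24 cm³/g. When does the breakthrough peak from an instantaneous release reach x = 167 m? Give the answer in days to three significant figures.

392 days

Retardation factor R = 1 + ρ_b·K_d/n = 1 + 1.89 × 0.24/0.40 = 2.134.
Sorption retards both mechanisms: v_R = v/R = 0.4236 m/day, D_R = D/R = 0.3374 m²/day.
Peak time from v_R²t² + 2D_R t − x² = 0: t = (√(D_R² + v_R²x²) − D_R)/v_R².
√(D_R² + v_R²x²) = √(0.3374² + 0.4236² × 167²) = 70.74; v_R² = 0.1794.
t = (70.74 − 0.3374)/0.1794 = 392 days.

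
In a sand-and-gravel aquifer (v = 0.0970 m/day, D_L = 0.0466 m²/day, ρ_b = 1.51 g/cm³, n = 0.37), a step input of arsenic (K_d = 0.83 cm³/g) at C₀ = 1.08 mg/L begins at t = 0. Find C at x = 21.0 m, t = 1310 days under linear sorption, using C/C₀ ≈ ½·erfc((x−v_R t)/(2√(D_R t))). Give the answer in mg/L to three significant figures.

1.01 mg/L

Retardation factor R = 1 + ρ_b·K_d/n = 1 + 1.51 × 0.83/0.37 = 4.387.
Sorption retards both mechanisms: v_R = v/R = 0.02211 m/day, D_R = D/R = 0.01062 m²/day.
v_R·t = 0.02211 × 1310 = 28.9641 m; 2√(D_R t) = 7.460 m; argument = (21.0 − 28.9641)/7.460 = -1.068.
C = C₀ × ½·erfc(-1.068) = 1.08 × 0.9345 = 1.01 mg/L.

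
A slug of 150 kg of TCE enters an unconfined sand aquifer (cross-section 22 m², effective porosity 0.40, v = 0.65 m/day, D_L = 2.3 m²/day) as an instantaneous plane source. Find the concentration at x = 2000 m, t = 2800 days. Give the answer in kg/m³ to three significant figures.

For an instantaneous plane source, C(x,t) = M/(n_e·A·√(4πDt)) · exp(−(x−vt)²/(4Dt)), with n_e·A the pore (flow) area.
Plume center vt = 0.65 × 2800 = 1820 m, so the well at 2000 m is 180 m downgradient of the peak.
√(4πDt) = 284.5 m, giving peak height M/(n_e·A·√(4πDt)) = 150/(0.40 × 22 × 284.5) = 0.05991 kg/m³.
(x−vt)²/(4Dt) = (180)²/(4 × 2.3 × 2800) = 1.258; exp(−1.258) = 0.2842.
C = 0.05991 × 0.2842 = 0.0170 kg/m³.

0.0170 kg/m³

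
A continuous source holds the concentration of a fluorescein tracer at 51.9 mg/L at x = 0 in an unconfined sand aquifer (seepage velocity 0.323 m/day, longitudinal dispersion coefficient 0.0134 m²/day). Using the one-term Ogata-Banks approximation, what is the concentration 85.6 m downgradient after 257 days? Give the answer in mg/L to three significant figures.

For a continuous step input, C/C₀ ≈ ½·erfc((x−vt)/(2√(Dt))).
vt = 0.323 × 257 = 83.011 m and 2√(Dt) = 2√(0.0134 × 257) = 3.711 m.
Argument (x−vt)/(2√(Dt)) = (85.6 − 83.011)/3.711 = 0.6977; ½·erfc(0.6977) = 0.1619.
C = 51.9 × 0.1619 = 8.40 mg/L.

8.40 mg/L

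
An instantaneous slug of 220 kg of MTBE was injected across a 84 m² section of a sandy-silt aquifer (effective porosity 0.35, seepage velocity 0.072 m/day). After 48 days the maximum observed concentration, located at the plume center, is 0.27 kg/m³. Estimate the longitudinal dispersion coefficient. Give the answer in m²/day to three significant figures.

1.27 m²/day

At the plume center C_max = M/(n_e·A·√(4πDt)), so D = M²/(4πt·(n_e·A·C_max)²).
n_e·A·C_max = 0.35 × 84 × 0.27 = 7.938 kg/m.
D = 220²/(4π × 48 × 7.938²) = 1.27 m²/day.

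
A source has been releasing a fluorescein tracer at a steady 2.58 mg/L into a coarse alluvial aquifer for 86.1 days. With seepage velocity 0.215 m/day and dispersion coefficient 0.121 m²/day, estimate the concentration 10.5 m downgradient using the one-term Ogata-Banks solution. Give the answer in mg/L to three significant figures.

For a continuous step input, C/C₀ ≈ ½·erfc((x−vt)/(2√(Dt))).
vt = 0.215 × 86.1 = 18.5115 m and 2√(Dt) = 2√(0.121 × 86.1) = 6.455 m.
Argument (x−vt)/(2√(Dt)) = (10.5 − 18.5115)/6.455 = -1.241; ½·erfc(-1.241) = 0.9604.
C = 2.58 × 0.9604 = 2.48 mg/L.

2.48 mg/L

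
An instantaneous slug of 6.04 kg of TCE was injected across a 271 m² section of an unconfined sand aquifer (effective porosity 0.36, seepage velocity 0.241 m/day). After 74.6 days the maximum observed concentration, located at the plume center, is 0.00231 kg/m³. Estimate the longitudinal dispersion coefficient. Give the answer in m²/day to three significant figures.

At the plume center C_max = M/(n_e·A·√(4πDt)), so D = M²/(4πt·(n_e·A·C_max)²).
n_e·A·C_max = 0.36 × 271 × 0.00231 = 0.2254 kg/m.
D = 6.04²/(4π × 74.6 × 0.2254²) = 0.766 m²/day.

0.766 m²/day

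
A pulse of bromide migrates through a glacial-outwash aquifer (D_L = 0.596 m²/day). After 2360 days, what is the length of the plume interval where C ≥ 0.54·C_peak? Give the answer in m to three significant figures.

The plume is Gaussian with σ = √(2Dt) = √(2 × 0.596 × 2360) = 53.04 m.
C/C_peak = exp(−Δx²/(2σ²)) = 0.54 ⇒ Δx = σ·√(−2 ln 0.54) = 53.04 × 1.110 = 58.87 m.
Width = 2Δx = 118 m.

118 m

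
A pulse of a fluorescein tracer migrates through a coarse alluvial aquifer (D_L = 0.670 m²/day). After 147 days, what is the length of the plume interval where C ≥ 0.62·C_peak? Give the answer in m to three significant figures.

27.4 m

The plume is Gaussian with σ = √(2Dt) = √(2 × 0.670 × 147) = 14.03 m.
C/C_peak = exp(−Δx²/(2σ²)) = 0.62 ⇒ Δx = σ·√(−2 ln 0.62) = 14.03 × 0.9778 = 13.72 m.
Width = 2Δx = 27.4 m.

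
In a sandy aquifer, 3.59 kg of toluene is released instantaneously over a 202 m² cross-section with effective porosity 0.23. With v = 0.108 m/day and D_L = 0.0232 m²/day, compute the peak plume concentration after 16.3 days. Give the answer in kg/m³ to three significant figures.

The peak of an instantaneous 1D plume sits at x = vt; there the Gaussian factor is 1 and C_max = M/(n_e·A·√(4πDt)), where n_e·A is the pore area the mass is dissolved in.
√(4πDt) = √(4π × 0.0232 × 16.3) = 2.180 m, so C_max = 3.59/(0.23 × 202 × 2.180) = 0.0354 kg/m³.

0.0354 kg/m³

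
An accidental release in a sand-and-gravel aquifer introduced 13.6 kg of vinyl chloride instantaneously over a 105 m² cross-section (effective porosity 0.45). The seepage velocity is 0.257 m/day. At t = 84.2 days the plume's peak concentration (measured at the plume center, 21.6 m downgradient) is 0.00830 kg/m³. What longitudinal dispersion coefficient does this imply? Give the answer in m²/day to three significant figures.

At the plume center C_max = M/(n_e·A·√(4πDt)), so D = M²/(4πt·(n_e·A·C_max)²).
n_e·A·C_max = 0.45 × 105 × 0.00830 = 0.3922 kg/m.
D = 13.6²/(4π × 84.2 × 0.3922²) = 1.14 m²/day.

1.14 m²/day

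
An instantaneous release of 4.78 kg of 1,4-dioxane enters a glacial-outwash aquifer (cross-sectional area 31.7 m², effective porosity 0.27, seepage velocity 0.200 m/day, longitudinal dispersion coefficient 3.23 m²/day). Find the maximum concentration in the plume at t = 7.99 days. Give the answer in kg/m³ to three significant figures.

The peak of an instantaneous 1D plume sits at x = vt; there the Gaussian factor is 1 and C_max = M/(n_e·A·√(4πDt)), where n_e·A is the pore area the mass is dissolved in.
√(4πDt) = √(4π × 3.23 × 7.99) = 18.01 m, so C_max = 4.78/(0.27 × 31.7 × 18.01) = 0.0310 kg/m³.

0.0310 kg/m³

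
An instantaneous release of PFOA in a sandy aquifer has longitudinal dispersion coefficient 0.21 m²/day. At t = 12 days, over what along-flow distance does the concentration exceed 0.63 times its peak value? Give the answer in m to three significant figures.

4.32 m

The plume is Gaussian with σ = √(2Dt) = √(2 × 0.21 × 12) = 2.245 m.
C/C_peak = exp(−Δx²/(2σ²)) = 0.63 ⇒ Δx = σ·√(−2 ln 0.63) = 2.245 × 0.9613 = 2.158 m.
Width = 2Δx = 4.32 m.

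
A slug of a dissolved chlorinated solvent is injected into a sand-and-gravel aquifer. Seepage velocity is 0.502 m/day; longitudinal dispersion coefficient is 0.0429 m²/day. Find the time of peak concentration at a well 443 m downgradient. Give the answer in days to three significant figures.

For the 1D instantaneous-source solution, setting ∂C/∂t = 0 at fixed x gives v²t² + 2Dt − x² = 0, so t = (√(D² + v²x²) − D)/v².
√(D² + v²x²) = √(0.0429² + 0.502² × 443²) = 222.4; v² = 0.252004.
t = (222.4 − 0.0429)/0.252004 = 882 days (vs. the pure-advection estimate x/v = 882 d).

882 days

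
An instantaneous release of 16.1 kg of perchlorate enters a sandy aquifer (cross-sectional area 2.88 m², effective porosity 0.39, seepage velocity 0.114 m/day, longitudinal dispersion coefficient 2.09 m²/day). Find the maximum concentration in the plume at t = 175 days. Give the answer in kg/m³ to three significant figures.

0.211 kg/m³

The peak of an instantaneous 1D plume sits at x = vt; there the Gaussian factor is 1 and C_max = M/(n_e·A·√(4πDt)), where n_e·A is the pore area the mass is dissolved in.
√(4πDt) = √(4π × 2.09 × 175) = 67.79 m, so C_max = 16.1/(0.39 × 2.88 × 67.79) = 0.211 kg/m³.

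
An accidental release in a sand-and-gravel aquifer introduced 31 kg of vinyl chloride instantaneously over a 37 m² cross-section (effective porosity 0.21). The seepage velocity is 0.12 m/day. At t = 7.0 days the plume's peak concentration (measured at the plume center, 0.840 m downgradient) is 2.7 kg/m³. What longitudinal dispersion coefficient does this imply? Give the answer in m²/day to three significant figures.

0.0248 m²/day

At the plume center C_max = M/(n_e·A·√(4πDt)), so D = M²/(4πt·(n_e·A·C_max)²).
n_e·A·C_max = 0.21 × 37 × 2.7 = 20.98 kg/m.
D = 31²/(4π × 7.0 × 20.98²) = 0.0248 m²/day.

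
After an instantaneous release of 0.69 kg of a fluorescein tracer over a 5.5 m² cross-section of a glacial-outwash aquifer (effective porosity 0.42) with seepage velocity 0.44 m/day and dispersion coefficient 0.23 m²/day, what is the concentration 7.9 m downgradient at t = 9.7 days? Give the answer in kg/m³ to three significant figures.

0.0129 kg/m³

For an instantaneous plane source, C(x,t) = M/(n_e·A·√(4πDt)) · exp(−(x−vt)²/(4Dt)), with n_e·A the pore (flow) area.
Plume center vt = 0.44 × 9.7 = 4.268 m, so the well at 7.9 m is 3.632 m downgradient of the peak.
√(4πDt) = 5.295 m, giving peak height M/(n_e·A·√(4πDt)) = 0.69/(0.42 × 5.5 × 5.295) = 0.05641 kg/m³.
(x−vt)²/(4Dt) = (3.632)²/(4 × 0.23 × 9.7) = 1.478; exp(−1.478) = 0.2281.
C = 0.05641 × 0.2281 = 0.0129 kg/m³.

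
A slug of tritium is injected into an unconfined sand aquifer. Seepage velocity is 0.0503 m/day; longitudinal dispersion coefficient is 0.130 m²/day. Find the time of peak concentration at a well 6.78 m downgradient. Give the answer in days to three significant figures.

92.9 days

For the 1D instantaneous-source solution, setting ∂C/∂t = 0 at fixed x gives v²t² + 2Dt − x² = 0, so t = (√(D² + v²x²) − D)/v².
√(D² + v²x²) = √(0.130² + 0.0503² × 6.78²) = 0.3650; v² = 0.00253009.
t = (0.3650 − 0.130)/0.00253009 = 92.9 days (vs. the pure-advection estimate x/v = 135 d).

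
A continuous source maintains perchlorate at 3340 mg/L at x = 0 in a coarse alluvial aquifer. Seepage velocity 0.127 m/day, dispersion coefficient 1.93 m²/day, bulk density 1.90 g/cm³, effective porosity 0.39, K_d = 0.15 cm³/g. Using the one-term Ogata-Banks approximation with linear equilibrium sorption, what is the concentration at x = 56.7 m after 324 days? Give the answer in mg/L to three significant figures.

368 mg/L

Retardation factor R = 1 + ρ_b·K_d/n = 1 + 1.90 × 0.15/0.39 = 1.731.
Sorption retards both mechanisms: v_R = v/R = 0.07337 m/day, D_R = D/R = 1.115 m²/day.
v_R·t = 0.07337 × 324 = 23.77188 m; 2√(D_R t) = 38.01 m; argument = (56.7 − 23.77188)/38.01 = 0.8663.
C = C₀ × ½·erfc(0.8663) = 3340 × 0.1103 = 368 mg/L.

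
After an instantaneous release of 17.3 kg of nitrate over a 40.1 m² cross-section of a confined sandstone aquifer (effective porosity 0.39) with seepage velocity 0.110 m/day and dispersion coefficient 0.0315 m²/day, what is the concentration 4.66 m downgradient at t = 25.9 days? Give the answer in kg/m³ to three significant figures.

For an instantaneous plane source, C(x,t) = M/(n_e·A·√(4πDt)) · exp(−(x−vt)²/(4Dt)), with n_e·A the pore (flow) area.
Plume center vt = 0.110 × 25.9 = 2.849 m, so the well at 4.66 m is 1.811 m downgradient of the peak.
√(4πDt) = 3.202 m, giving peak height M/(n_e·A·√(4πDt)) = 17.3/(0.39 × 40.1 × 3.202) = 0.3455 kg/m³.
(x−vt)²/(4Dt) = (1.811)²/(4 × 0.0315 × 25.9) = 1.005; exp(−1.005) = 0.3660.
C = 0.3455 × 0.3660 = 0.126 kg/m³.

0.126 kg/m³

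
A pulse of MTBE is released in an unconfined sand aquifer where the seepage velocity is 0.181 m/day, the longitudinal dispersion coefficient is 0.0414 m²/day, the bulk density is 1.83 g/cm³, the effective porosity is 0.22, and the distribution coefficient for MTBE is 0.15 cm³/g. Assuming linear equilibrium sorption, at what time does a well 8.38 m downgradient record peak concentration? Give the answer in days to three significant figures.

Retardation factor R = 1 + ρ_b·K_d/n = 1 + 1.83 × 0.15/0.22 = 2.248.
Sorption retards both mechanisms: v_R = v/R = 0.08052 m/day, D_R = D/R = 0.01842 m²/day.
Peak time from v_R²t² + 2D_R t − x² = 0: t = (√(D_R² + v_R²x²) − D_R)/v_R².
√(D_R² + v_R²x²) = √(0.01842² + 0.08052² × 8.38²) = 0.6750; v_R² = 0.006483.
t = (0.6750 − 0.01842)/0.006483 = 101 days.

101 days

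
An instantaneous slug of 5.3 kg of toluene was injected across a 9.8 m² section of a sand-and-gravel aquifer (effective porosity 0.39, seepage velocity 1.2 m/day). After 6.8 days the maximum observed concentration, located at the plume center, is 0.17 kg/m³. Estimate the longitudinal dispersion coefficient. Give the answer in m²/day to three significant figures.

0.779 m²/day

At the plume center C_max = M/(n_e·A·√(4πDt)), so D = M²/(4πt·(n_e·A·C_max)²).
n_e·A·C_max = 0.39 × 9.8 × 0.17 = 0.6497 kg/m.
D = 5.3²/(4π × 6.8 × 0.6497²) = 0.779 m²/day.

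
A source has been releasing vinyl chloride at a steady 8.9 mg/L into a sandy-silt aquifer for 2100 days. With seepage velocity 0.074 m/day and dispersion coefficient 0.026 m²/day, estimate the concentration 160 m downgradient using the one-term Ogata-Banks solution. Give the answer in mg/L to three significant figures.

2.94 mg/L

For a continuous step input, C/C₀ ≈ ½·erfc((x−vt)/(2√(Dt))).
vt = 0.074 × 2100 = 155.4 m and 2√(Dt) = 2√(0.026 × 2100) = 14.78 m.
Argument (x−vt)/(2√(Dt)) = (160 − 155.4)/14.78 = 0.3112; ½·erfc(0.3112) = 0.3299.
C = 8.9 × 0.3299 = 2.94 mg/L.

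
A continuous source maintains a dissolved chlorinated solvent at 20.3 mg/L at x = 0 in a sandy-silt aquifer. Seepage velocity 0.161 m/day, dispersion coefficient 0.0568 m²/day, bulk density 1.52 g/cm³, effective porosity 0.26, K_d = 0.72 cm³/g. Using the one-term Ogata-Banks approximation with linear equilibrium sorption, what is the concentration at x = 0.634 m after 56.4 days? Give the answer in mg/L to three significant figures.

Retardation factor R = 1 + ρ_b·K_d/n = 1 + 1.52 × 0.72/0.26 = 5.209.
Sorption retards both mechanisms: v_R = v/R = 0.03091 m/day, D_R = D/R = 0.01090 m²/day.
v_R·t = 0.03091 × 56.4 = 1.743324 m; 2√(D_R t) = 1.568 m; argument = (0.634 − 1.743324)/1.568 = -0.7075.
C = C₀ × ½·erfc(-0.7075) = 20.3 × 0.8415 = 17.1 mg/L.

17.1 mg/L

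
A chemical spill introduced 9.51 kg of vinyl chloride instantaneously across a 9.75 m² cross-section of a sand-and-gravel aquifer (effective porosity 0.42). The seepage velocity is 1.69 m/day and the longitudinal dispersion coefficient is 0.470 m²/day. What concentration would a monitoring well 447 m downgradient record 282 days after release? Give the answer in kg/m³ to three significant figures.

0.0109 kg/m³

For an instantaneous plane source, C(x,t) = M/(n_e·A·√(4πDt)) · exp(−(x−vt)²/(4Dt)), with n_e·A the pore (flow) area.
Plume center vt = 1.69 × 282 = 476.58 m, so the well at 447 m is 29.58 m upgradient of the peak.
√(4πDt) = 40.81 m, giving peak height M/(n_e·A·√(4πDt)) = 9.51/(0.42 × 9.75 × 40.81) = 0.05691 kg/m³.
(x−vt)²/(4Dt) = (-29.58)²/(4 × 0.470 × 282) = 1.650; exp(−1.650) = 0.1920.
C = 0.05691 × 0.1920 = 0.0109 kg/m³.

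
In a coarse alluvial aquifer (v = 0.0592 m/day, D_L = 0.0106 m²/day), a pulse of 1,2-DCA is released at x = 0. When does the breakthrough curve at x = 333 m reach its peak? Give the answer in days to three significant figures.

5620 days

For the 1D instantaneous-source solution, setting ∂C/∂t = 0 at fixed x gives v²t² + 2Dt − x² = 0, so t = (√(D² + v²x²) − D)/v².
√(D² + v²x²) = √(0.0106² + 0.0592² × 333²) = 19.71; v² = 0.00350464.
t = (19.71 − 0.0106)/0.00350464 = 5620 days (vs. the pure-advection estimate x/v = 5620 d).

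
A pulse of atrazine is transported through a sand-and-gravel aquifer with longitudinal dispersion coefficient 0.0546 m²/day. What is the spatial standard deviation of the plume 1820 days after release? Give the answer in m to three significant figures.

Dispersive spreading gives a Gaussian with σ² = 2Dt; advection only shifts the center.
σ = √(2 × 0.0546 × 1820) = 14.1 m.

14.1 m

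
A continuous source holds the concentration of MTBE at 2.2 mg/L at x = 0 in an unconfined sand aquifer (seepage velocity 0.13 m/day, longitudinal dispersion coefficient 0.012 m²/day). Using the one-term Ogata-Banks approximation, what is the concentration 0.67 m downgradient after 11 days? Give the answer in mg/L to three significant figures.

For a continuous step input, C/C₀ ≈ ½·erfc((x−vt)/(2√(Dt))).
vt = 0.13 × 11 = 1.43 m and 2√(Dt) = 2√(0.012 × 11) = 0.7266 m.
Argument (x−vt)/(2√(Dt)) = (0.67 − 1.43)/0.7266 = -1.046; ½·erfc(-1.046) = 0.9305.
C = 2.2 × 0.9305 = 2.05 mg/L.

2.05 mg/L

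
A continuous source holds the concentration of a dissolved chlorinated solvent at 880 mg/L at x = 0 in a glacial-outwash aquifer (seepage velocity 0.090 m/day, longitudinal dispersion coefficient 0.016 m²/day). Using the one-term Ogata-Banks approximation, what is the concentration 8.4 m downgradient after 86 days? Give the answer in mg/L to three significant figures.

304 mg/L

For a continuous step input, C/C₀ ≈ ½·erfc((x−vt)/(2√(Dt))).
vt = 0.090 × 86 = 7.74 m and 2√(Dt) = 2√(0.016 × 86) = 2.346 m.
Argument (x−vt)/(2√(Dt)) = (8.4 − 7.74)/2.346 = 0.2813; ½·erfc(0.2813) = 0.3454.
C = 880 × 0.3454 = 304 mg/L.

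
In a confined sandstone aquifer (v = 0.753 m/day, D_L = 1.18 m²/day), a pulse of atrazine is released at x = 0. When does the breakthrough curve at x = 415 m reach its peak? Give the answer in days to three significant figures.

549 days

For the 1D instantaneous-source solution, setting ∂C/∂t = 0 at fixed x gives v²t² + 2Dt − x² = 0, so t = (√(D² + v²x²) − D)/v².
√(D² + v²x²) = √(1.18² + 0.753² × 415²) = 312.5; v² = 0.567009.
t = (312.5 − 1.18)/0.567009 = 549 days (vs. the pure-advection estimate x/v = 551 d).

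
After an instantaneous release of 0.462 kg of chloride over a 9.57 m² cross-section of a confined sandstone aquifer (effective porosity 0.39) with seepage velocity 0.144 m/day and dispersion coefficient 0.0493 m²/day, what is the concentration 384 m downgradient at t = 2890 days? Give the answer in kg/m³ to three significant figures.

For an instantaneous plane source, C(x,t) = M/(n_e·A·√(4πDt)) · exp(−(x−vt)²/(4Dt)), with n_e·A the pore (flow) area.
Plume center vt = 0.144 × 2890 = 416.16 m, so the well at 384 m is 32.16 m upgradient of the peak.
√(4πDt) = 42.31 m, giving peak height M/(n_e·A·√(4πDt)) = 0.462/(0.39 × 9.57 × 42.31) = 0.002926 kg/m³.
(x−vt)²/(4Dt) = (-32.16)²/(4 × 0.0493 × 2890) = 1.815; exp(−1.815) = 0.1628.
C = 0.002926 × 0.1628 = 0.000476 kg/m³.

0.000476 kg/m³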